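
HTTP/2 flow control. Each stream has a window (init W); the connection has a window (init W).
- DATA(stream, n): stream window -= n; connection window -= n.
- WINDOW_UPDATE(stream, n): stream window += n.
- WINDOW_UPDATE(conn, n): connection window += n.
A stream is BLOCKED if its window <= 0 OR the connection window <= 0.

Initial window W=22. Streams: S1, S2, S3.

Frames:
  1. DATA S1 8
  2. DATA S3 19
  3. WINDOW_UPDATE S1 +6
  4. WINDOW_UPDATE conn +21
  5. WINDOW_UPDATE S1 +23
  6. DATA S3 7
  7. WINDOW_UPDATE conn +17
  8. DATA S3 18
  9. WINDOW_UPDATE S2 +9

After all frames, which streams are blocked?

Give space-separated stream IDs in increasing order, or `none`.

Answer: S3

Derivation:
Op 1: conn=14 S1=14 S2=22 S3=22 blocked=[]
Op 2: conn=-5 S1=14 S2=22 S3=3 blocked=[1, 2, 3]
Op 3: conn=-5 S1=20 S2=22 S3=3 blocked=[1, 2, 3]
Op 4: conn=16 S1=20 S2=22 S3=3 blocked=[]
Op 5: conn=16 S1=43 S2=22 S3=3 blocked=[]
Op 6: conn=9 S1=43 S2=22 S3=-4 blocked=[3]
Op 7: conn=26 S1=43 S2=22 S3=-4 blocked=[3]
Op 8: conn=8 S1=43 S2=22 S3=-22 blocked=[3]
Op 9: conn=8 S1=43 S2=31 S3=-22 blocked=[3]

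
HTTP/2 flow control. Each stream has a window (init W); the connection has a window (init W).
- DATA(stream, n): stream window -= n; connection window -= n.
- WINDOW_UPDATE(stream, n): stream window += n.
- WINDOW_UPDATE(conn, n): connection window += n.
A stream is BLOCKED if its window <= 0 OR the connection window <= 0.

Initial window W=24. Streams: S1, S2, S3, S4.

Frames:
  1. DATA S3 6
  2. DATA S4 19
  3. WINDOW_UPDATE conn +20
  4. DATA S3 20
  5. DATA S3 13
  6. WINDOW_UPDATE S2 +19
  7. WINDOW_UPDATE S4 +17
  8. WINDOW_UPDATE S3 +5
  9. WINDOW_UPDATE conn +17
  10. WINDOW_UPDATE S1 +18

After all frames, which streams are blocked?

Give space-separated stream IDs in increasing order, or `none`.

Answer: S3

Derivation:
Op 1: conn=18 S1=24 S2=24 S3=18 S4=24 blocked=[]
Op 2: conn=-1 S1=24 S2=24 S3=18 S4=5 blocked=[1, 2, 3, 4]
Op 3: conn=19 S1=24 S2=24 S3=18 S4=5 blocked=[]
Op 4: conn=-1 S1=24 S2=24 S3=-2 S4=5 blocked=[1, 2, 3, 4]
Op 5: conn=-14 S1=24 S2=24 S3=-15 S4=5 blocked=[1, 2, 3, 4]
Op 6: conn=-14 S1=24 S2=43 S3=-15 S4=5 blocked=[1, 2, 3, 4]
Op 7: conn=-14 S1=24 S2=43 S3=-15 S4=22 blocked=[1, 2, 3, 4]
Op 8: conn=-14 S1=24 S2=43 S3=-10 S4=22 blocked=[1, 2, 3, 4]
Op 9: conn=3 S1=24 S2=43 S3=-10 S4=22 blocked=[3]
Op 10: conn=3 S1=42 S2=43 S3=-10 S4=22 blocked=[3]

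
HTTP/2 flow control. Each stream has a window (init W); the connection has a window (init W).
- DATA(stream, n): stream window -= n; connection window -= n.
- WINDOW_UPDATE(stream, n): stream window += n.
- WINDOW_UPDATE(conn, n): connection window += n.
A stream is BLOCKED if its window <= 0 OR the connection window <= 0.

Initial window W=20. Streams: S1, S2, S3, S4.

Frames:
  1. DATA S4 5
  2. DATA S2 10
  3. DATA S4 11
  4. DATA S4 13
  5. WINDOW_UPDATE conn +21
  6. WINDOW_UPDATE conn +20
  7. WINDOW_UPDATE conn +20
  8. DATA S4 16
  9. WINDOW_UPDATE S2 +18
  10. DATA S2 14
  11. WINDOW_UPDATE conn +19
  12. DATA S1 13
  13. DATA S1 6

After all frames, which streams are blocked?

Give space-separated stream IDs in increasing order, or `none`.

Op 1: conn=15 S1=20 S2=20 S3=20 S4=15 blocked=[]
Op 2: conn=5 S1=20 S2=10 S3=20 S4=15 blocked=[]
Op 3: conn=-6 S1=20 S2=10 S3=20 S4=4 blocked=[1, 2, 3, 4]
Op 4: conn=-19 S1=20 S2=10 S3=20 S4=-9 blocked=[1, 2, 3, 4]
Op 5: conn=2 S1=20 S2=10 S3=20 S4=-9 blocked=[4]
Op 6: conn=22 S1=20 S2=10 S3=20 S4=-9 blocked=[4]
Op 7: conn=42 S1=20 S2=10 S3=20 S4=-9 blocked=[4]
Op 8: conn=26 S1=20 S2=10 S3=20 S4=-25 blocked=[4]
Op 9: conn=26 S1=20 S2=28 S3=20 S4=-25 blocked=[4]
Op 10: conn=12 S1=20 S2=14 S3=20 S4=-25 blocked=[4]
Op 11: conn=31 S1=20 S2=14 S3=20 S4=-25 blocked=[4]
Op 12: conn=18 S1=7 S2=14 S3=20 S4=-25 blocked=[4]
Op 13: conn=12 S1=1 S2=14 S3=20 S4=-25 blocked=[4]

Answer: S4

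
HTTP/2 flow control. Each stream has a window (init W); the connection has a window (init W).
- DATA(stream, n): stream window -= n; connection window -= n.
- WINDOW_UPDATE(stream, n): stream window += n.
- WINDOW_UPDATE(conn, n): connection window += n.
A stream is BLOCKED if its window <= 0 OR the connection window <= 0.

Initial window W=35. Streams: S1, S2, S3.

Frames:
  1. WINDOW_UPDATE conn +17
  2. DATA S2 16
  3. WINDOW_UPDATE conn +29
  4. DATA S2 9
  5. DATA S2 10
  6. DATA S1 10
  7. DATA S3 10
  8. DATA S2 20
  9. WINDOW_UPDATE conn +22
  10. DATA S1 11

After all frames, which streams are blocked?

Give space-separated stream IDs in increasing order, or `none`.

Op 1: conn=52 S1=35 S2=35 S3=35 blocked=[]
Op 2: conn=36 S1=35 S2=19 S3=35 blocked=[]
Op 3: conn=65 S1=35 S2=19 S3=35 blocked=[]
Op 4: conn=56 S1=35 S2=10 S3=35 blocked=[]
Op 5: conn=46 S1=35 S2=0 S3=35 blocked=[2]
Op 6: conn=36 S1=25 S2=0 S3=35 blocked=[2]
Op 7: conn=26 S1=25 S2=0 S3=25 blocked=[2]
Op 8: conn=6 S1=25 S2=-20 S3=25 blocked=[2]
Op 9: conn=28 S1=25 S2=-20 S3=25 blocked=[2]
Op 10: conn=17 S1=14 S2=-20 S3=25 blocked=[2]

Answer: S2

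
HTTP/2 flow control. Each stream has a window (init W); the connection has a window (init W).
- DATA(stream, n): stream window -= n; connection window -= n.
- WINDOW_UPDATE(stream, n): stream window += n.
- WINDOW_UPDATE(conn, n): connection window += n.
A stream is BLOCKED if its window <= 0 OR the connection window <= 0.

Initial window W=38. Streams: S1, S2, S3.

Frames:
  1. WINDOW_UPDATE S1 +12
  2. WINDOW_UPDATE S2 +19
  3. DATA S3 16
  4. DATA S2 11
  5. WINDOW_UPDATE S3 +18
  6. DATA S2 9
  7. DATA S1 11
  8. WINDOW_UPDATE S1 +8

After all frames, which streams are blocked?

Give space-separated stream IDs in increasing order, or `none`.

Op 1: conn=38 S1=50 S2=38 S3=38 blocked=[]
Op 2: conn=38 S1=50 S2=57 S3=38 blocked=[]
Op 3: conn=22 S1=50 S2=57 S3=22 blocked=[]
Op 4: conn=11 S1=50 S2=46 S3=22 blocked=[]
Op 5: conn=11 S1=50 S2=46 S3=40 blocked=[]
Op 6: conn=2 S1=50 S2=37 S3=40 blocked=[]
Op 7: conn=-9 S1=39 S2=37 S3=40 blocked=[1, 2, 3]
Op 8: conn=-9 S1=47 S2=37 S3=40 blocked=[1, 2, 3]

Answer: S1 S2 S3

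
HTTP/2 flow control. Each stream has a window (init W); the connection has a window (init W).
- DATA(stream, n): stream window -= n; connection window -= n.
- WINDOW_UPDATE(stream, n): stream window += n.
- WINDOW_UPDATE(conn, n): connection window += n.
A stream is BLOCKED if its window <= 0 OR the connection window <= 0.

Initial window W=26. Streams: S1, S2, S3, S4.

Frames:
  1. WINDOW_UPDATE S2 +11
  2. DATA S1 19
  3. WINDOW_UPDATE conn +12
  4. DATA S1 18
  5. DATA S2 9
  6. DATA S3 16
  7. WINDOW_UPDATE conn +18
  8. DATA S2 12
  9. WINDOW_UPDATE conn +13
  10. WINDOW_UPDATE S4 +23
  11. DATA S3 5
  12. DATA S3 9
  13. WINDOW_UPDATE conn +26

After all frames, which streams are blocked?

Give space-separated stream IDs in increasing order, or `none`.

Answer: S1 S3

Derivation:
Op 1: conn=26 S1=26 S2=37 S3=26 S4=26 blocked=[]
Op 2: conn=7 S1=7 S2=37 S3=26 S4=26 blocked=[]
Op 3: conn=19 S1=7 S2=37 S3=26 S4=26 blocked=[]
Op 4: conn=1 S1=-11 S2=37 S3=26 S4=26 blocked=[1]
Op 5: conn=-8 S1=-11 S2=28 S3=26 S4=26 blocked=[1, 2, 3, 4]
Op 6: conn=-24 S1=-11 S2=28 S3=10 S4=26 blocked=[1, 2, 3, 4]
Op 7: conn=-6 S1=-11 S2=28 S3=10 S4=26 blocked=[1, 2, 3, 4]
Op 8: conn=-18 S1=-11 S2=16 S3=10 S4=26 blocked=[1, 2, 3, 4]
Op 9: conn=-5 S1=-11 S2=16 S3=10 S4=26 blocked=[1, 2, 3, 4]
Op 10: conn=-5 S1=-11 S2=16 S3=10 S4=49 blocked=[1, 2, 3, 4]
Op 11: conn=-10 S1=-11 S2=16 S3=5 S4=49 blocked=[1, 2, 3, 4]
Op 12: conn=-19 S1=-11 S2=16 S3=-4 S4=49 blocked=[1, 2, 3, 4]
Op 13: conn=7 S1=-11 S2=16 S3=-4 S4=49 blocked=[1, 3]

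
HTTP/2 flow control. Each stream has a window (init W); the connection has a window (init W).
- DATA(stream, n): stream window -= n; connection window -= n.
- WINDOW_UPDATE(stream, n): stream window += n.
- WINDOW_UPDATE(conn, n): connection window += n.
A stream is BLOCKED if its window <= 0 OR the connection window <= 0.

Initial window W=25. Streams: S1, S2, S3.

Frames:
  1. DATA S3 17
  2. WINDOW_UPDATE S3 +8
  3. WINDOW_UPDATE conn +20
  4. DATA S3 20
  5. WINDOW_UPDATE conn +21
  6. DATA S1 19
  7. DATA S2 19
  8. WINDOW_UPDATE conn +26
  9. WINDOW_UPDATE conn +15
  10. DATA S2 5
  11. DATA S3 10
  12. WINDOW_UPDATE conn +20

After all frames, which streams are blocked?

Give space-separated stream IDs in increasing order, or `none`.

Op 1: conn=8 S1=25 S2=25 S3=8 blocked=[]
Op 2: conn=8 S1=25 S2=25 S3=16 blocked=[]
Op 3: conn=28 S1=25 S2=25 S3=16 blocked=[]
Op 4: conn=8 S1=25 S2=25 S3=-4 blocked=[3]
Op 5: conn=29 S1=25 S2=25 S3=-4 blocked=[3]
Op 6: conn=10 S1=6 S2=25 S3=-4 blocked=[3]
Op 7: conn=-9 S1=6 S2=6 S3=-4 blocked=[1, 2, 3]
Op 8: conn=17 S1=6 S2=6 S3=-4 blocked=[3]
Op 9: conn=32 S1=6 S2=6 S3=-4 blocked=[3]
Op 10: conn=27 S1=6 S2=1 S3=-4 blocked=[3]
Op 11: conn=17 S1=6 S2=1 S3=-14 blocked=[3]
Op 12: conn=37 S1=6 S2=1 S3=-14 blocked=[3]

Answer: S3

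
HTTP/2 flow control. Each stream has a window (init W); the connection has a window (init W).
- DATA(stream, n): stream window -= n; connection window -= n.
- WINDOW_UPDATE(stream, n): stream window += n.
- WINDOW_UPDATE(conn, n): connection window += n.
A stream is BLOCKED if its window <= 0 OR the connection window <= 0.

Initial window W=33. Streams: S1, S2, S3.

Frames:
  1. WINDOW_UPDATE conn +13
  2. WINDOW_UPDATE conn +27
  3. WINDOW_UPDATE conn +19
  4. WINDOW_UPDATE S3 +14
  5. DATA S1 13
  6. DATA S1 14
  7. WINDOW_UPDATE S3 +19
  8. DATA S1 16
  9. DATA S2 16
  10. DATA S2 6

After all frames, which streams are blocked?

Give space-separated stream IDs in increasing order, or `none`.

Answer: S1

Derivation:
Op 1: conn=46 S1=33 S2=33 S3=33 blocked=[]
Op 2: conn=73 S1=33 S2=33 S3=33 blocked=[]
Op 3: conn=92 S1=33 S2=33 S3=33 blocked=[]
Op 4: conn=92 S1=33 S2=33 S3=47 blocked=[]
Op 5: conn=79 S1=20 S2=33 S3=47 blocked=[]
Op 6: conn=65 S1=6 S2=33 S3=47 blocked=[]
Op 7: conn=65 S1=6 S2=33 S3=66 blocked=[]
Op 8: conn=49 S1=-10 S2=33 S3=66 blocked=[1]
Op 9: conn=33 S1=-10 S2=17 S3=66 blocked=[1]
Op 10: conn=27 S1=-10 S2=11 S3=66 blocked=[1]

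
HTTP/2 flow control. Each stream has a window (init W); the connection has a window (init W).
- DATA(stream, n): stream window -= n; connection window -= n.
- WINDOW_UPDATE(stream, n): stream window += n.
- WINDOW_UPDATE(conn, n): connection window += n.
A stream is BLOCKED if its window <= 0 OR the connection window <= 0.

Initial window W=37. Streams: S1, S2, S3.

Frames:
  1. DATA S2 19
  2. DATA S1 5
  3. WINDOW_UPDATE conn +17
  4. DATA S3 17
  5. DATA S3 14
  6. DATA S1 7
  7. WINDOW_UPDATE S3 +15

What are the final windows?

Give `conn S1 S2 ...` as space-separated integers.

Answer: -8 25 18 21

Derivation:
Op 1: conn=18 S1=37 S2=18 S3=37 blocked=[]
Op 2: conn=13 S1=32 S2=18 S3=37 blocked=[]
Op 3: conn=30 S1=32 S2=18 S3=37 blocked=[]
Op 4: conn=13 S1=32 S2=18 S3=20 blocked=[]
Op 5: conn=-1 S1=32 S2=18 S3=6 blocked=[1, 2, 3]
Op 6: conn=-8 S1=25 S2=18 S3=6 blocked=[1, 2, 3]
Op 7: conn=-8 S1=25 S2=18 S3=21 blocked=[1, 2, 3]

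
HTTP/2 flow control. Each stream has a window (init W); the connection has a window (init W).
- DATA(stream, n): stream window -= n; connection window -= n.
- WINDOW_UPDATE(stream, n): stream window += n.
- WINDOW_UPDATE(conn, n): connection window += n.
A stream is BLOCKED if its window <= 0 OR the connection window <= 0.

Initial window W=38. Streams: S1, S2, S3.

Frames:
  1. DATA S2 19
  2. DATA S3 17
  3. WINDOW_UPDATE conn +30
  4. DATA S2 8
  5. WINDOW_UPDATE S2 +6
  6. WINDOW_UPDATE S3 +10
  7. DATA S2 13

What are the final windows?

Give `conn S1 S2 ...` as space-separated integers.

Answer: 11 38 4 31

Derivation:
Op 1: conn=19 S1=38 S2=19 S3=38 blocked=[]
Op 2: conn=2 S1=38 S2=19 S3=21 blocked=[]
Op 3: conn=32 S1=38 S2=19 S3=21 blocked=[]
Op 4: conn=24 S1=38 S2=11 S3=21 blocked=[]
Op 5: conn=24 S1=38 S2=17 S3=21 blocked=[]
Op 6: conn=24 S1=38 S2=17 S3=31 blocked=[]
Op 7: conn=11 S1=38 S2=4 S3=31 blocked=[]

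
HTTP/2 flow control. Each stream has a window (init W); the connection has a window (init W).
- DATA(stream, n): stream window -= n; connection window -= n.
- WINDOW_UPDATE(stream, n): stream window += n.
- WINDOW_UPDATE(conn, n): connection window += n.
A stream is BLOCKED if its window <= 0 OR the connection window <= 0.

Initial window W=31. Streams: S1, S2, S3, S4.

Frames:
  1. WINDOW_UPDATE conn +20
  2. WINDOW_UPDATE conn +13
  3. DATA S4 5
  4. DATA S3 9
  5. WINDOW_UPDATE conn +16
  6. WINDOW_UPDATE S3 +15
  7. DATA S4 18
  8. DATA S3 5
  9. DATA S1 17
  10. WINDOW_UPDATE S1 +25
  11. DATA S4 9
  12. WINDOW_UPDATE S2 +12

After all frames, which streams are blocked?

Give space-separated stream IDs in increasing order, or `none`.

Answer: S4

Derivation:
Op 1: conn=51 S1=31 S2=31 S3=31 S4=31 blocked=[]
Op 2: conn=64 S1=31 S2=31 S3=31 S4=31 blocked=[]
Op 3: conn=59 S1=31 S2=31 S3=31 S4=26 blocked=[]
Op 4: conn=50 S1=31 S2=31 S3=22 S4=26 blocked=[]
Op 5: conn=66 S1=31 S2=31 S3=22 S4=26 blocked=[]
Op 6: conn=66 S1=31 S2=31 S3=37 S4=26 blocked=[]
Op 7: conn=48 S1=31 S2=31 S3=37 S4=8 blocked=[]
Op 8: conn=43 S1=31 S2=31 S3=32 S4=8 blocked=[]
Op 9: conn=26 S1=14 S2=31 S3=32 S4=8 blocked=[]
Op 10: conn=26 S1=39 S2=31 S3=32 S4=8 blocked=[]
Op 11: conn=17 S1=39 S2=31 S3=32 S4=-1 blocked=[4]
Op 12: conn=17 S1=39 S2=43 S3=32 S4=-1 blocked=[4]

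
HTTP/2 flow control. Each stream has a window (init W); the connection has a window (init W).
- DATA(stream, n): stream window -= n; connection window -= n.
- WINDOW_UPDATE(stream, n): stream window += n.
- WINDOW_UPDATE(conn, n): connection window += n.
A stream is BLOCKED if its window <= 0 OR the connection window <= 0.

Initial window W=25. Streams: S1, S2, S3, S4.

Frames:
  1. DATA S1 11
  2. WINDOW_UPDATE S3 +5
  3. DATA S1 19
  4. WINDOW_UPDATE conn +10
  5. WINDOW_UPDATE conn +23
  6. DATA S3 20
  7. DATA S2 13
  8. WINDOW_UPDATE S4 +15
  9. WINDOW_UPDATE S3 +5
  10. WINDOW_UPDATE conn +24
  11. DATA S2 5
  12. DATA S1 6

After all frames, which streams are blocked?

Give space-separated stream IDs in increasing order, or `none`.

Answer: S1

Derivation:
Op 1: conn=14 S1=14 S2=25 S3=25 S4=25 blocked=[]
Op 2: conn=14 S1=14 S2=25 S3=30 S4=25 blocked=[]
Op 3: conn=-5 S1=-5 S2=25 S3=30 S4=25 blocked=[1, 2, 3, 4]
Op 4: conn=5 S1=-5 S2=25 S3=30 S4=25 blocked=[1]
Op 5: conn=28 S1=-5 S2=25 S3=30 S4=25 blocked=[1]
Op 6: conn=8 S1=-5 S2=25 S3=10 S4=25 blocked=[1]
Op 7: conn=-5 S1=-5 S2=12 S3=10 S4=25 blocked=[1, 2, 3, 4]
Op 8: conn=-5 S1=-5 S2=12 S3=10 S4=40 blocked=[1, 2, 3, 4]
Op 9: conn=-5 S1=-5 S2=12 S3=15 S4=40 blocked=[1, 2, 3, 4]
Op 10: conn=19 S1=-5 S2=12 S3=15 S4=40 blocked=[1]
Op 11: conn=14 S1=-5 S2=7 S3=15 S4=40 blocked=[1]
Op 12: conn=8 S1=-11 S2=7 S3=15 S4=40 blocked=[1]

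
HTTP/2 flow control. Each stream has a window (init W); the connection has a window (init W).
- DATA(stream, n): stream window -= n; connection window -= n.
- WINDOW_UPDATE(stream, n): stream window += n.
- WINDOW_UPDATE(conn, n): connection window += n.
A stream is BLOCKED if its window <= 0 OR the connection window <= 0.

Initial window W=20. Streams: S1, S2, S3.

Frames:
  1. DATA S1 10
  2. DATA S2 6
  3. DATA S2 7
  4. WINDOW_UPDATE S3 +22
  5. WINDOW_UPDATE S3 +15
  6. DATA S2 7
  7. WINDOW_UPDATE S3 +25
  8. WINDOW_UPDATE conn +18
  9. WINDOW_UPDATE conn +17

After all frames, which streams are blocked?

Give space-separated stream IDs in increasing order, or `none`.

Op 1: conn=10 S1=10 S2=20 S3=20 blocked=[]
Op 2: conn=4 S1=10 S2=14 S3=20 blocked=[]
Op 3: conn=-3 S1=10 S2=7 S3=20 blocked=[1, 2, 3]
Op 4: conn=-3 S1=10 S2=7 S3=42 blocked=[1, 2, 3]
Op 5: conn=-3 S1=10 S2=7 S3=57 blocked=[1, 2, 3]
Op 6: conn=-10 S1=10 S2=0 S3=57 blocked=[1, 2, 3]
Op 7: conn=-10 S1=10 S2=0 S3=82 blocked=[1, 2, 3]
Op 8: conn=8 S1=10 S2=0 S3=82 blocked=[2]
Op 9: conn=25 S1=10 S2=0 S3=82 blocked=[2]

Answer: S2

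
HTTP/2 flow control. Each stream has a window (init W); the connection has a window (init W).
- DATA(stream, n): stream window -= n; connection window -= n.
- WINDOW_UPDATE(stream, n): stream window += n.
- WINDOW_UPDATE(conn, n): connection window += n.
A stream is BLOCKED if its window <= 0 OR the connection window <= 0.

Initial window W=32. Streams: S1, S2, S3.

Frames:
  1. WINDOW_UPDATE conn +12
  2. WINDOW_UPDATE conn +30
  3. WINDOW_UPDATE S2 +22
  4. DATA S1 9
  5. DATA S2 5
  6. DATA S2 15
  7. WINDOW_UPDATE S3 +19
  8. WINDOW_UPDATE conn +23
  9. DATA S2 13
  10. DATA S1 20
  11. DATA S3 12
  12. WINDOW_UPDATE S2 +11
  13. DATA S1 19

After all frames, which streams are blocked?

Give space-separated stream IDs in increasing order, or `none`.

Op 1: conn=44 S1=32 S2=32 S3=32 blocked=[]
Op 2: conn=74 S1=32 S2=32 S3=32 blocked=[]
Op 3: conn=74 S1=32 S2=54 S3=32 blocked=[]
Op 4: conn=65 S1=23 S2=54 S3=32 blocked=[]
Op 5: conn=60 S1=23 S2=49 S3=32 blocked=[]
Op 6: conn=45 S1=23 S2=34 S3=32 blocked=[]
Op 7: conn=45 S1=23 S2=34 S3=51 blocked=[]
Op 8: conn=68 S1=23 S2=34 S3=51 blocked=[]
Op 9: conn=55 S1=23 S2=21 S3=51 blocked=[]
Op 10: conn=35 S1=3 S2=21 S3=51 blocked=[]
Op 11: conn=23 S1=3 S2=21 S3=39 blocked=[]
Op 12: conn=23 S1=3 S2=32 S3=39 blocked=[]
Op 13: conn=4 S1=-16 S2=32 S3=39 blocked=[1]

Answer: S1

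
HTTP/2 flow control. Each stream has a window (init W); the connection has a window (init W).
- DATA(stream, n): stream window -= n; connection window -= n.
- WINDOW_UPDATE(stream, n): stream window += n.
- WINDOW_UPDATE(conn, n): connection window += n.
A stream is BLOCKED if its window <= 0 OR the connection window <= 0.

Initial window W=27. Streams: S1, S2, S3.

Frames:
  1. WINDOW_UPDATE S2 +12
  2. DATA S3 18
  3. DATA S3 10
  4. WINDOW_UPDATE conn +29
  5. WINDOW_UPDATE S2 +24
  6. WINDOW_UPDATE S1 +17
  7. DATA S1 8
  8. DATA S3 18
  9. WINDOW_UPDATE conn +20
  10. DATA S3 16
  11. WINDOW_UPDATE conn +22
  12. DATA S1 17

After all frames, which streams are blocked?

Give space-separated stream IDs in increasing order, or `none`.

Op 1: conn=27 S1=27 S2=39 S3=27 blocked=[]
Op 2: conn=9 S1=27 S2=39 S3=9 blocked=[]
Op 3: conn=-1 S1=27 S2=39 S3=-1 blocked=[1, 2, 3]
Op 4: conn=28 S1=27 S2=39 S3=-1 blocked=[3]
Op 5: conn=28 S1=27 S2=63 S3=-1 blocked=[3]
Op 6: conn=28 S1=44 S2=63 S3=-1 blocked=[3]
Op 7: conn=20 S1=36 S2=63 S3=-1 blocked=[3]
Op 8: conn=2 S1=36 S2=63 S3=-19 blocked=[3]
Op 9: conn=22 S1=36 S2=63 S3=-19 blocked=[3]
Op 10: conn=6 S1=36 S2=63 S3=-35 blocked=[3]
Op 11: conn=28 S1=36 S2=63 S3=-35 blocked=[3]
Op 12: conn=11 S1=19 S2=63 S3=-35 blocked=[3]

Answer: S3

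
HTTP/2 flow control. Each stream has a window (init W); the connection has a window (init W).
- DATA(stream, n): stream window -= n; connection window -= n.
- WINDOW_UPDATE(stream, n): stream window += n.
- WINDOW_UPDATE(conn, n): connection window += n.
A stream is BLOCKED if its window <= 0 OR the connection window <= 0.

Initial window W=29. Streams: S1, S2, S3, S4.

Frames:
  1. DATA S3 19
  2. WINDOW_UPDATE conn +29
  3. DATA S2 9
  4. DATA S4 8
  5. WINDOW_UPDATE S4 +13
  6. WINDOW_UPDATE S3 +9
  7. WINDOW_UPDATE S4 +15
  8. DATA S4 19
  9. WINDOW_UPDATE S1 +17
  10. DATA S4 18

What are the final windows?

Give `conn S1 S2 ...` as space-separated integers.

Op 1: conn=10 S1=29 S2=29 S3=10 S4=29 blocked=[]
Op 2: conn=39 S1=29 S2=29 S3=10 S4=29 blocked=[]
Op 3: conn=30 S1=29 S2=20 S3=10 S4=29 blocked=[]
Op 4: conn=22 S1=29 S2=20 S3=10 S4=21 blocked=[]
Op 5: conn=22 S1=29 S2=20 S3=10 S4=34 blocked=[]
Op 6: conn=22 S1=29 S2=20 S3=19 S4=34 blocked=[]
Op 7: conn=22 S1=29 S2=20 S3=19 S4=49 blocked=[]
Op 8: conn=3 S1=29 S2=20 S3=19 S4=30 blocked=[]
Op 9: conn=3 S1=46 S2=20 S3=19 S4=30 blocked=[]
Op 10: conn=-15 S1=46 S2=20 S3=19 S4=12 blocked=[1, 2, 3, 4]

Answer: -15 46 20 19 12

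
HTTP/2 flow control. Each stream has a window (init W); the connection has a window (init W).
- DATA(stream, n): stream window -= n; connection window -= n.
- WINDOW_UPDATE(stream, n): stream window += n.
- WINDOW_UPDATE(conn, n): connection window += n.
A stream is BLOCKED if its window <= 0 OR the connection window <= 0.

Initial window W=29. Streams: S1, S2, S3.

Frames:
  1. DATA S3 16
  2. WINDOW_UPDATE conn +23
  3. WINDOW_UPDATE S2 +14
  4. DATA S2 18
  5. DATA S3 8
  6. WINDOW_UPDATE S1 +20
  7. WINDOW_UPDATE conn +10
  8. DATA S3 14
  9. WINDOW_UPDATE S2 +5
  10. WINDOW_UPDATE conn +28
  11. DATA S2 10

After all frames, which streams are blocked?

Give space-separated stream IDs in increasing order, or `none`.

Op 1: conn=13 S1=29 S2=29 S3=13 blocked=[]
Op 2: conn=36 S1=29 S2=29 S3=13 blocked=[]
Op 3: conn=36 S1=29 S2=43 S3=13 blocked=[]
Op 4: conn=18 S1=29 S2=25 S3=13 blocked=[]
Op 5: conn=10 S1=29 S2=25 S3=5 blocked=[]
Op 6: conn=10 S1=49 S2=25 S3=5 blocked=[]
Op 7: conn=20 S1=49 S2=25 S3=5 blocked=[]
Op 8: conn=6 S1=49 S2=25 S3=-9 blocked=[3]
Op 9: conn=6 S1=49 S2=30 S3=-9 blocked=[3]
Op 10: conn=34 S1=49 S2=30 S3=-9 blocked=[3]
Op 11: conn=24 S1=49 S2=20 S3=-9 blocked=[3]

Answer: S3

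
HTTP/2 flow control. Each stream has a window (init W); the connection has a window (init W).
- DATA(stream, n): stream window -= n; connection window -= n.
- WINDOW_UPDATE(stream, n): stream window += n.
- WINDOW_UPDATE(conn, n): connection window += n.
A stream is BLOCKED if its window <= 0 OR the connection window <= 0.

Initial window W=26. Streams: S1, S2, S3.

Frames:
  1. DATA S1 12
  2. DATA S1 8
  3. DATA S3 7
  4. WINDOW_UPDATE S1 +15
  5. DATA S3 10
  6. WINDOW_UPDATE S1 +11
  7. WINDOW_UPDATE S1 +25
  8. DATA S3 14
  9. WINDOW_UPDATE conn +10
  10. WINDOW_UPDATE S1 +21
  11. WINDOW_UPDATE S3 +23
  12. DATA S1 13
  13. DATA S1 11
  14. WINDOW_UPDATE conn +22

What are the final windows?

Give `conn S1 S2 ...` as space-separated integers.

Op 1: conn=14 S1=14 S2=26 S3=26 blocked=[]
Op 2: conn=6 S1=6 S2=26 S3=26 blocked=[]
Op 3: conn=-1 S1=6 S2=26 S3=19 blocked=[1, 2, 3]
Op 4: conn=-1 S1=21 S2=26 S3=19 blocked=[1, 2, 3]
Op 5: conn=-11 S1=21 S2=26 S3=9 blocked=[1, 2, 3]
Op 6: conn=-11 S1=32 S2=26 S3=9 blocked=[1, 2, 3]
Op 7: conn=-11 S1=57 S2=26 S3=9 blocked=[1, 2, 3]
Op 8: conn=-25 S1=57 S2=26 S3=-5 blocked=[1, 2, 3]
Op 9: conn=-15 S1=57 S2=26 S3=-5 blocked=[1, 2, 3]
Op 10: conn=-15 S1=78 S2=26 S3=-5 blocked=[1, 2, 3]
Op 11: conn=-15 S1=78 S2=26 S3=18 blocked=[1, 2, 3]
Op 12: conn=-28 S1=65 S2=26 S3=18 blocked=[1, 2, 3]
Op 13: conn=-39 S1=54 S2=26 S3=18 blocked=[1, 2, 3]
Op 14: conn=-17 S1=54 S2=26 S3=18 blocked=[1, 2, 3]

Answer: -17 54 26 18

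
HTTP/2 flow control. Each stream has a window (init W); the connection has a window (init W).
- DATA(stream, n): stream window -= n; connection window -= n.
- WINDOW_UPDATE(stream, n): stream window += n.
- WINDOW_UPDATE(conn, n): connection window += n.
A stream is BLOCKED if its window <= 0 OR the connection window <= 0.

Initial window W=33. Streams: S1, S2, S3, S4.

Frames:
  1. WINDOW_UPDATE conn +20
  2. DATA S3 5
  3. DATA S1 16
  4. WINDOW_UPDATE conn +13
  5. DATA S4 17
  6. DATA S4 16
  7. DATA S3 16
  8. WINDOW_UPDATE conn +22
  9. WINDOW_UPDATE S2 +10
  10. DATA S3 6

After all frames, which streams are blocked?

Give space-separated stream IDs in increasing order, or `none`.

Answer: S4

Derivation:
Op 1: conn=53 S1=33 S2=33 S3=33 S4=33 blocked=[]
Op 2: conn=48 S1=33 S2=33 S3=28 S4=33 blocked=[]
Op 3: conn=32 S1=17 S2=33 S3=28 S4=33 blocked=[]
Op 4: conn=45 S1=17 S2=33 S3=28 S4=33 blocked=[]
Op 5: conn=28 S1=17 S2=33 S3=28 S4=16 blocked=[]
Op 6: conn=12 S1=17 S2=33 S3=28 S4=0 blocked=[4]
Op 7: conn=-4 S1=17 S2=33 S3=12 S4=0 blocked=[1, 2, 3, 4]
Op 8: conn=18 S1=17 S2=33 S3=12 S4=0 blocked=[4]
Op 9: conn=18 S1=17 S2=43 S3=12 S4=0 blocked=[4]
Op 10: conn=12 S1=17 S2=43 S3=6 S4=0 blocked=[4]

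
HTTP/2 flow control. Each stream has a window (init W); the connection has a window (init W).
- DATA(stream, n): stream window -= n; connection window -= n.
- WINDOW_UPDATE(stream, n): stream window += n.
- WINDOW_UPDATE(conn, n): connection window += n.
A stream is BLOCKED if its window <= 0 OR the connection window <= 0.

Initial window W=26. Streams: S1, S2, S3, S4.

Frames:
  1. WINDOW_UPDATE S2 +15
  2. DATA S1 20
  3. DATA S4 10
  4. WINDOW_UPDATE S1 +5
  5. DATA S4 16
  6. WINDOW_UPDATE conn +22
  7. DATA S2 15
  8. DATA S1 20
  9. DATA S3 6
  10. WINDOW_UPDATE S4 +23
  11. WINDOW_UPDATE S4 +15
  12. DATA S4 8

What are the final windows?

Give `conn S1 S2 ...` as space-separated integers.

Answer: -47 -9 26 20 30

Derivation:
Op 1: conn=26 S1=26 S2=41 S3=26 S4=26 blocked=[]
Op 2: conn=6 S1=6 S2=41 S3=26 S4=26 blocked=[]
Op 3: conn=-4 S1=6 S2=41 S3=26 S4=16 blocked=[1, 2, 3, 4]
Op 4: conn=-4 S1=11 S2=41 S3=26 S4=16 blocked=[1, 2, 3, 4]
Op 5: conn=-20 S1=11 S2=41 S3=26 S4=0 blocked=[1, 2, 3, 4]
Op 6: conn=2 S1=11 S2=41 S3=26 S4=0 blocked=[4]
Op 7: conn=-13 S1=11 S2=26 S3=26 S4=0 blocked=[1, 2, 3, 4]
Op 8: conn=-33 S1=-9 S2=26 S3=26 S4=0 blocked=[1, 2, 3, 4]
Op 9: conn=-39 S1=-9 S2=26 S3=20 S4=0 blocked=[1, 2, 3, 4]
Op 10: conn=-39 S1=-9 S2=26 S3=20 S4=23 blocked=[1, 2, 3, 4]
Op 11: conn=-39 S1=-9 S2=26 S3=20 S4=38 blocked=[1, 2, 3, 4]
Op 12: conn=-47 S1=-9 S2=26 S3=20 S4=30 blocked=[1, 2, 3, 4]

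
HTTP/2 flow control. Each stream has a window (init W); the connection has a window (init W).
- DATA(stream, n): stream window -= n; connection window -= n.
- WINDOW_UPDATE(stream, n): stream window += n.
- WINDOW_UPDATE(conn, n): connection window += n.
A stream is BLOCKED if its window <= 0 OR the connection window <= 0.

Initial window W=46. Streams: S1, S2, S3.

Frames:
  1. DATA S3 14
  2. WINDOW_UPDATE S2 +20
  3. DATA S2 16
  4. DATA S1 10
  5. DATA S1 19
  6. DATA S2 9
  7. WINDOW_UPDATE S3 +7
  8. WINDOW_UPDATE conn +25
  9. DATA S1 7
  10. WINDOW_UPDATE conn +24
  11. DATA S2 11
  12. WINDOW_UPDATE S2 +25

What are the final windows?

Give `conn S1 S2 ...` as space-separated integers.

Answer: 9 10 55 39

Derivation:
Op 1: conn=32 S1=46 S2=46 S3=32 blocked=[]
Op 2: conn=32 S1=46 S2=66 S3=32 blocked=[]
Op 3: conn=16 S1=46 S2=50 S3=32 blocked=[]
Op 4: conn=6 S1=36 S2=50 S3=32 blocked=[]
Op 5: conn=-13 S1=17 S2=50 S3=32 blocked=[1, 2, 3]
Op 6: conn=-22 S1=17 S2=41 S3=32 blocked=[1, 2, 3]
Op 7: conn=-22 S1=17 S2=41 S3=39 blocked=[1, 2, 3]
Op 8: conn=3 S1=17 S2=41 S3=39 blocked=[]
Op 9: conn=-4 S1=10 S2=41 S3=39 blocked=[1, 2, 3]
Op 10: conn=20 S1=10 S2=41 S3=39 blocked=[]
Op 11: conn=9 S1=10 S2=30 S3=39 blocked=[]
Op 12: conn=9 S1=10 S2=55 S3=39 blocked=[]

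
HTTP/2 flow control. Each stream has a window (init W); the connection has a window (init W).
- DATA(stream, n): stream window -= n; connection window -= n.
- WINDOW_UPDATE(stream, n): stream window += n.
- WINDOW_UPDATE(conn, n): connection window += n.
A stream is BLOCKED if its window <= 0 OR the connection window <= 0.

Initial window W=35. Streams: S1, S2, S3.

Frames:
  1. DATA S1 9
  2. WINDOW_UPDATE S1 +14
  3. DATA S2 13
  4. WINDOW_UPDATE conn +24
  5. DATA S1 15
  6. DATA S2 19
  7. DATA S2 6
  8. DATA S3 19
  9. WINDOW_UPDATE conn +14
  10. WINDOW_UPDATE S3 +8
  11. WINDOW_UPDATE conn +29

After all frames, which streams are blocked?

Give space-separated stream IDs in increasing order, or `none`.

Answer: S2

Derivation:
Op 1: conn=26 S1=26 S2=35 S3=35 blocked=[]
Op 2: conn=26 S1=40 S2=35 S3=35 blocked=[]
Op 3: conn=13 S1=40 S2=22 S3=35 blocked=[]
Op 4: conn=37 S1=40 S2=22 S3=35 blocked=[]
Op 5: conn=22 S1=25 S2=22 S3=35 blocked=[]
Op 6: conn=3 S1=25 S2=3 S3=35 blocked=[]
Op 7: conn=-3 S1=25 S2=-3 S3=35 blocked=[1, 2, 3]
Op 8: conn=-22 S1=25 S2=-3 S3=16 blocked=[1, 2, 3]
Op 9: conn=-8 S1=25 S2=-3 S3=16 blocked=[1, 2, 3]
Op 10: conn=-8 S1=25 S2=-3 S3=24 blocked=[1, 2, 3]
Op 11: conn=21 S1=25 S2=-3 S3=24 blocked=[2]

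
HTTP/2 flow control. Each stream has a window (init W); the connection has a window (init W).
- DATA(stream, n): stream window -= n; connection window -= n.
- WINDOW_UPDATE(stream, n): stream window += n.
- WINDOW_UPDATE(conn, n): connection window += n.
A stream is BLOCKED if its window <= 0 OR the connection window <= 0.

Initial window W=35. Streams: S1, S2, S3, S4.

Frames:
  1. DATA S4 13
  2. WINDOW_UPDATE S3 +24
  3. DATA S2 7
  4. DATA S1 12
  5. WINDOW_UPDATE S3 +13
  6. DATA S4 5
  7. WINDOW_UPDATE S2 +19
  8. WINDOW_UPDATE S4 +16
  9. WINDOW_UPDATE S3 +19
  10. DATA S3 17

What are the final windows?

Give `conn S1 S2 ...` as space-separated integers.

Answer: -19 23 47 74 33

Derivation:
Op 1: conn=22 S1=35 S2=35 S3=35 S4=22 blocked=[]
Op 2: conn=22 S1=35 S2=35 S3=59 S4=22 blocked=[]
Op 3: conn=15 S1=35 S2=28 S3=59 S4=22 blocked=[]
Op 4: conn=3 S1=23 S2=28 S3=59 S4=22 blocked=[]
Op 5: conn=3 S1=23 S2=28 S3=72 S4=22 blocked=[]
Op 6: conn=-2 S1=23 S2=28 S3=72 S4=17 blocked=[1, 2, 3, 4]
Op 7: conn=-2 S1=23 S2=47 S3=72 S4=17 blocked=[1, 2, 3, 4]
Op 8: conn=-2 S1=23 S2=47 S3=72 S4=33 blocked=[1, 2, 3, 4]
Op 9: conn=-2 S1=23 S2=47 S3=91 S4=33 blocked=[1, 2, 3, 4]
Op 10: conn=-19 S1=23 S2=47 S3=74 S4=33 blocked=[1, 2, 3, 4]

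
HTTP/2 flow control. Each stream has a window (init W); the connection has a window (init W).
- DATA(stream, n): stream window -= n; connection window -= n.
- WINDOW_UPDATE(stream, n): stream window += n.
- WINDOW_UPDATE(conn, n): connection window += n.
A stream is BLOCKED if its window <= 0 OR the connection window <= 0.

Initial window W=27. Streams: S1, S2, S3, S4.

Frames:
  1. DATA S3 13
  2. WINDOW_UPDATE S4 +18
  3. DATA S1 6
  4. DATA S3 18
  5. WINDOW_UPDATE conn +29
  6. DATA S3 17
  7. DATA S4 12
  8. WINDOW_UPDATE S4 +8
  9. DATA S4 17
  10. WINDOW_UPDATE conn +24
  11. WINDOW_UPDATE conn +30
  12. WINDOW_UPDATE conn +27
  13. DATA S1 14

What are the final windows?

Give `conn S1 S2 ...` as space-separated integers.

Op 1: conn=14 S1=27 S2=27 S3=14 S4=27 blocked=[]
Op 2: conn=14 S1=27 S2=27 S3=14 S4=45 blocked=[]
Op 3: conn=8 S1=21 S2=27 S3=14 S4=45 blocked=[]
Op 4: conn=-10 S1=21 S2=27 S3=-4 S4=45 blocked=[1, 2, 3, 4]
Op 5: conn=19 S1=21 S2=27 S3=-4 S4=45 blocked=[3]
Op 6: conn=2 S1=21 S2=27 S3=-21 S4=45 blocked=[3]
Op 7: conn=-10 S1=21 S2=27 S3=-21 S4=33 blocked=[1, 2, 3, 4]
Op 8: conn=-10 S1=21 S2=27 S3=-21 S4=41 blocked=[1, 2, 3, 4]
Op 9: conn=-27 S1=21 S2=27 S3=-21 S4=24 blocked=[1, 2, 3, 4]
Op 10: conn=-3 S1=21 S2=27 S3=-21 S4=24 blocked=[1, 2, 3, 4]
Op 11: conn=27 S1=21 S2=27 S3=-21 S4=24 blocked=[3]
Op 12: conn=54 S1=21 S2=27 S3=-21 S4=24 blocked=[3]
Op 13: conn=40 S1=7 S2=27 S3=-21 S4=24 blocked=[3]

Answer: 40 7 27 -21 24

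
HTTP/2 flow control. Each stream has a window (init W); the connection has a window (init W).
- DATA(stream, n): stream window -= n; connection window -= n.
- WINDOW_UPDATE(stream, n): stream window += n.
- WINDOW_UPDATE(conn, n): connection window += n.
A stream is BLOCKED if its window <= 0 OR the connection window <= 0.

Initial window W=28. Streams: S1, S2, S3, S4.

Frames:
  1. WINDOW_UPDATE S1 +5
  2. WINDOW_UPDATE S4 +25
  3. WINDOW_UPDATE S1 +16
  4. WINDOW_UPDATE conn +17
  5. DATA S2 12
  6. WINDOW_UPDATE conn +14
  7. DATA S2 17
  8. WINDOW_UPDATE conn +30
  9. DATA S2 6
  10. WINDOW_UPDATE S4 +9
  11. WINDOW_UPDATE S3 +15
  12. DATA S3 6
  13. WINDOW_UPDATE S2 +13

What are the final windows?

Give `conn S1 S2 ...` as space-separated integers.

Op 1: conn=28 S1=33 S2=28 S3=28 S4=28 blocked=[]
Op 2: conn=28 S1=33 S2=28 S3=28 S4=53 blocked=[]
Op 3: conn=28 S1=49 S2=28 S3=28 S4=53 blocked=[]
Op 4: conn=45 S1=49 S2=28 S3=28 S4=53 blocked=[]
Op 5: conn=33 S1=49 S2=16 S3=28 S4=53 blocked=[]
Op 6: conn=47 S1=49 S2=16 S3=28 S4=53 blocked=[]
Op 7: conn=30 S1=49 S2=-1 S3=28 S4=53 blocked=[2]
Op 8: conn=60 S1=49 S2=-1 S3=28 S4=53 blocked=[2]
Op 9: conn=54 S1=49 S2=-7 S3=28 S4=53 blocked=[2]
Op 10: conn=54 S1=49 S2=-7 S3=28 S4=62 blocked=[2]
Op 11: conn=54 S1=49 S2=-7 S3=43 S4=62 blocked=[2]
Op 12: conn=48 S1=49 S2=-7 S3=37 S4=62 blocked=[2]
Op 13: conn=48 S1=49 S2=6 S3=37 S4=62 blocked=[]

Answer: 48 49 6 37 62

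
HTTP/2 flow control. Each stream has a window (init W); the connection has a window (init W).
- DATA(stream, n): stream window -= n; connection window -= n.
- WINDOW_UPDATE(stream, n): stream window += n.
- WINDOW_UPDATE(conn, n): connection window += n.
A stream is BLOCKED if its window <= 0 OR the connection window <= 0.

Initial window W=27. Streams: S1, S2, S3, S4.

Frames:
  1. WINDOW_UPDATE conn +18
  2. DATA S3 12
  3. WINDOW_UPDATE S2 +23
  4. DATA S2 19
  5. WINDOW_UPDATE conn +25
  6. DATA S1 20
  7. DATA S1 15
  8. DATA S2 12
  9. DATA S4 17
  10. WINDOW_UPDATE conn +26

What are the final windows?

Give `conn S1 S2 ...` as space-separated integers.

Answer: 1 -8 19 15 10

Derivation:
Op 1: conn=45 S1=27 S2=27 S3=27 S4=27 blocked=[]
Op 2: conn=33 S1=27 S2=27 S3=15 S4=27 blocked=[]
Op 3: conn=33 S1=27 S2=50 S3=15 S4=27 blocked=[]
Op 4: conn=14 S1=27 S2=31 S3=15 S4=27 blocked=[]
Op 5: conn=39 S1=27 S2=31 S3=15 S4=27 blocked=[]
Op 6: conn=19 S1=7 S2=31 S3=15 S4=27 blocked=[]
Op 7: conn=4 S1=-8 S2=31 S3=15 S4=27 blocked=[1]
Op 8: conn=-8 S1=-8 S2=19 S3=15 S4=27 blocked=[1, 2, 3, 4]
Op 9: conn=-25 S1=-8 S2=19 S3=15 S4=10 blocked=[1, 2, 3, 4]
Op 10: conn=1 S1=-8 S2=19 S3=15 S4=10 blocked=[1]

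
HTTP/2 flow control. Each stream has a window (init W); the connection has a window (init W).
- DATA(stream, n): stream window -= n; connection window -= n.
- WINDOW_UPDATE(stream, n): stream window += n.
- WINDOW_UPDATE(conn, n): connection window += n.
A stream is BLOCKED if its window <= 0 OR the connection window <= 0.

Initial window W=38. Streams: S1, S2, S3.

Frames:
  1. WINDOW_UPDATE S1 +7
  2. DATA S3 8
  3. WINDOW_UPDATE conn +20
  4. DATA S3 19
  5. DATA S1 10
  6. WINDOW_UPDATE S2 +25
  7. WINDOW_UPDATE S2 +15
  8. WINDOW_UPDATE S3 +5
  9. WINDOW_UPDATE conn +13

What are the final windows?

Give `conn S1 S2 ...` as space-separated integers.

Answer: 34 35 78 16

Derivation:
Op 1: conn=38 S1=45 S2=38 S3=38 blocked=[]
Op 2: conn=30 S1=45 S2=38 S3=30 blocked=[]
Op 3: conn=50 S1=45 S2=38 S3=30 blocked=[]
Op 4: conn=31 S1=45 S2=38 S3=11 blocked=[]
Op 5: conn=21 S1=35 S2=38 S3=11 blocked=[]
Op 6: conn=21 S1=35 S2=63 S3=11 blocked=[]
Op 7: conn=21 S1=35 S2=78 S3=11 blocked=[]
Op 8: conn=21 S1=35 S2=78 S3=16 blocked=[]
Op 9: conn=34 S1=35 S2=78 S3=16 blocked=[]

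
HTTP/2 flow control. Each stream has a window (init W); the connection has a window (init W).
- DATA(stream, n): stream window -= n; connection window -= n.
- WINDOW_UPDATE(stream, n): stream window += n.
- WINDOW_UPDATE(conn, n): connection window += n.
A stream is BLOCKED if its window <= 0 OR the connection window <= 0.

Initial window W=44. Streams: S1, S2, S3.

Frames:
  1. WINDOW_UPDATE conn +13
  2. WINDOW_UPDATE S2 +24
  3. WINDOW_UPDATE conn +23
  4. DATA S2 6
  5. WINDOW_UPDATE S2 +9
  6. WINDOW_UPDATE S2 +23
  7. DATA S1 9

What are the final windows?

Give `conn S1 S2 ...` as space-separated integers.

Op 1: conn=57 S1=44 S2=44 S3=44 blocked=[]
Op 2: conn=57 S1=44 S2=68 S3=44 blocked=[]
Op 3: conn=80 S1=44 S2=68 S3=44 blocked=[]
Op 4: conn=74 S1=44 S2=62 S3=44 blocked=[]
Op 5: conn=74 S1=44 S2=71 S3=44 blocked=[]
Op 6: conn=74 S1=44 S2=94 S3=44 blocked=[]
Op 7: conn=65 S1=35 S2=94 S3=44 blocked=[]

Answer: 65 35 94 44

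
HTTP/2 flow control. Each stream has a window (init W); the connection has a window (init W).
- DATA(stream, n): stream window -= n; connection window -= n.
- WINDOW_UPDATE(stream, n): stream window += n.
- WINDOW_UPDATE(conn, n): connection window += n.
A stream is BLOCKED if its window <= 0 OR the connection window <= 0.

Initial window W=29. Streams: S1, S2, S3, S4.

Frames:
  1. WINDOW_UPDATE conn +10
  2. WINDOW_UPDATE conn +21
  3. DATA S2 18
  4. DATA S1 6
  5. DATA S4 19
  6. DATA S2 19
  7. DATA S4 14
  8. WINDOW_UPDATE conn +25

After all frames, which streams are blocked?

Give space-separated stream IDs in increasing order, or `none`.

Op 1: conn=39 S1=29 S2=29 S3=29 S4=29 blocked=[]
Op 2: conn=60 S1=29 S2=29 S3=29 S4=29 blocked=[]
Op 3: conn=42 S1=29 S2=11 S3=29 S4=29 blocked=[]
Op 4: conn=36 S1=23 S2=11 S3=29 S4=29 blocked=[]
Op 5: conn=17 S1=23 S2=11 S3=29 S4=10 blocked=[]
Op 6: conn=-2 S1=23 S2=-8 S3=29 S4=10 blocked=[1, 2, 3, 4]
Op 7: conn=-16 S1=23 S2=-8 S3=29 S4=-4 blocked=[1, 2, 3, 4]
Op 8: conn=9 S1=23 S2=-8 S3=29 S4=-4 blocked=[2, 4]

Answer: S2 S4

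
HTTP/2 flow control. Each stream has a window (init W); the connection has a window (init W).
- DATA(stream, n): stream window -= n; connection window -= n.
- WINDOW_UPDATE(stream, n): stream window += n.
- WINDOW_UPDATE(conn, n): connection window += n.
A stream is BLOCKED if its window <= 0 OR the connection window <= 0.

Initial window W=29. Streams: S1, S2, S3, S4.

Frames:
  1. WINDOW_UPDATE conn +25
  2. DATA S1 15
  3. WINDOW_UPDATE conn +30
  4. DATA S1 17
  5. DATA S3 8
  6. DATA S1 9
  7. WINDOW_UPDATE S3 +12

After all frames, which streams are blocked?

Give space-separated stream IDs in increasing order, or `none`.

Op 1: conn=54 S1=29 S2=29 S3=29 S4=29 blocked=[]
Op 2: conn=39 S1=14 S2=29 S3=29 S4=29 blocked=[]
Op 3: conn=69 S1=14 S2=29 S3=29 S4=29 blocked=[]
Op 4: conn=52 S1=-3 S2=29 S3=29 S4=29 blocked=[1]
Op 5: conn=44 S1=-3 S2=29 S3=21 S4=29 blocked=[1]
Op 6: conn=35 S1=-12 S2=29 S3=21 S4=29 blocked=[1]
Op 7: conn=35 S1=-12 S2=29 S3=33 S4=29 blocked=[1]

Answer: S1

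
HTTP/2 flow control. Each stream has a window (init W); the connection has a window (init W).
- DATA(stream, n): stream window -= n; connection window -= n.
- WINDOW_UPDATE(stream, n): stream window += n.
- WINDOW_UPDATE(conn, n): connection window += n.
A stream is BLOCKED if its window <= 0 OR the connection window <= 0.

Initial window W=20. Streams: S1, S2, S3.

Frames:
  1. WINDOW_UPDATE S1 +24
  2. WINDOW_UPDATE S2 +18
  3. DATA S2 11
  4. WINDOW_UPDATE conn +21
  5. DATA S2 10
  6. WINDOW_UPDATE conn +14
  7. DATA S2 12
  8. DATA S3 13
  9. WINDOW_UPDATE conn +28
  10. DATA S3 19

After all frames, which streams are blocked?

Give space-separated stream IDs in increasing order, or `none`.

Op 1: conn=20 S1=44 S2=20 S3=20 blocked=[]
Op 2: conn=20 S1=44 S2=38 S3=20 blocked=[]
Op 3: conn=9 S1=44 S2=27 S3=20 blocked=[]
Op 4: conn=30 S1=44 S2=27 S3=20 blocked=[]
Op 5: conn=20 S1=44 S2=17 S3=20 blocked=[]
Op 6: conn=34 S1=44 S2=17 S3=20 blocked=[]
Op 7: conn=22 S1=44 S2=5 S3=20 blocked=[]
Op 8: conn=9 S1=44 S2=5 S3=7 blocked=[]
Op 9: conn=37 S1=44 S2=5 S3=7 blocked=[]
Op 10: conn=18 S1=44 S2=5 S3=-12 blocked=[3]

Answer: S3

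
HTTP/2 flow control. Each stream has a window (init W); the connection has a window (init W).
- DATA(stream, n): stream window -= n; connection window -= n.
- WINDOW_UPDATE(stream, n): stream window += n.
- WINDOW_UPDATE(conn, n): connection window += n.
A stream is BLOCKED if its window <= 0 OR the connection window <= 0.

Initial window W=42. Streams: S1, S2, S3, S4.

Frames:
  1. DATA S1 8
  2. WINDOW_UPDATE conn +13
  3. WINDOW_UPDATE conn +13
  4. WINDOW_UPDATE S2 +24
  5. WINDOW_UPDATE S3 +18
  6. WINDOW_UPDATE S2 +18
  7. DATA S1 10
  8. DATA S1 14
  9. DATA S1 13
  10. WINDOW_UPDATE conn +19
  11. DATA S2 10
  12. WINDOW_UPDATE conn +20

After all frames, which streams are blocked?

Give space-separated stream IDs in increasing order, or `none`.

Op 1: conn=34 S1=34 S2=42 S3=42 S4=42 blocked=[]
Op 2: conn=47 S1=34 S2=42 S3=42 S4=42 blocked=[]
Op 3: conn=60 S1=34 S2=42 S3=42 S4=42 blocked=[]
Op 4: conn=60 S1=34 S2=66 S3=42 S4=42 blocked=[]
Op 5: conn=60 S1=34 S2=66 S3=60 S4=42 blocked=[]
Op 6: conn=60 S1=34 S2=84 S3=60 S4=42 blocked=[]
Op 7: conn=50 S1=24 S2=84 S3=60 S4=42 blocked=[]
Op 8: conn=36 S1=10 S2=84 S3=60 S4=42 blocked=[]
Op 9: conn=23 S1=-3 S2=84 S3=60 S4=42 blocked=[1]
Op 10: conn=42 S1=-3 S2=84 S3=60 S4=42 blocked=[1]
Op 11: conn=32 S1=-3 S2=74 S3=60 S4=42 blocked=[1]
Op 12: conn=52 S1=-3 S2=74 S3=60 S4=42 blocked=[1]

Answer: S1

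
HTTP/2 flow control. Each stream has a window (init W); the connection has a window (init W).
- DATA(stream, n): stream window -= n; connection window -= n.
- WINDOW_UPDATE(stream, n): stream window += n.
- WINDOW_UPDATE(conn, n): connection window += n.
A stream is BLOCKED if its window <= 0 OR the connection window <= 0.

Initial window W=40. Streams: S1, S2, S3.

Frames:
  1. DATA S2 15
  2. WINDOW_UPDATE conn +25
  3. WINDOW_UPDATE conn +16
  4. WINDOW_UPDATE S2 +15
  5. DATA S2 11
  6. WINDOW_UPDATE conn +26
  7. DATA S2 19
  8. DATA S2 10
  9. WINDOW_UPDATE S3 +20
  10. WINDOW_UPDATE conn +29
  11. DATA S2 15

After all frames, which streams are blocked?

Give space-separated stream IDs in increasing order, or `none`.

Answer: S2

Derivation:
Op 1: conn=25 S1=40 S2=25 S3=40 blocked=[]
Op 2: conn=50 S1=40 S2=25 S3=40 blocked=[]
Op 3: conn=66 S1=40 S2=25 S3=40 blocked=[]
Op 4: conn=66 S1=40 S2=40 S3=40 blocked=[]
Op 5: conn=55 S1=40 S2=29 S3=40 blocked=[]
Op 6: conn=81 S1=40 S2=29 S3=40 blocked=[]
Op 7: conn=62 S1=40 S2=10 S3=40 blocked=[]
Op 8: conn=52 S1=40 S2=0 S3=40 blocked=[2]
Op 9: conn=52 S1=40 S2=0 S3=60 blocked=[2]
Op 10: conn=81 S1=40 S2=0 S3=60 blocked=[2]
Op 11: conn=66 S1=40 S2=-15 S3=60 blocked=[2]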